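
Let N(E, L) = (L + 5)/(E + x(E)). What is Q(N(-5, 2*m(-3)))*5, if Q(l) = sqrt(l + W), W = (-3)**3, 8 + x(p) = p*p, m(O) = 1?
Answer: 5*I*sqrt(951)/6 ≈ 25.699*I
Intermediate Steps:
x(p) = -8 + p**2 (x(p) = -8 + p*p = -8 + p**2)
N(E, L) = (5 + L)/(-8 + E + E**2) (N(E, L) = (L + 5)/(E + (-8 + E**2)) = (5 + L)/(-8 + E + E**2))
W = -27
Q(l) = sqrt(-27 + l) (Q(l) = sqrt(l - 27) = sqrt(-27 + l))
Q(N(-5, 2*m(-3)))*5 = sqrt(-27 + (5 + 2*1)/(-8 - 5 + (-5)**2))*5 = sqrt(-27 + (5 + 2)/(-8 - 5 + 25))*5 = sqrt(-27 + 7/12)*5 = sqrt(-317/12)*5 = (I*sqrt(951)/6)*5 = 5*I*sqrt(951)/6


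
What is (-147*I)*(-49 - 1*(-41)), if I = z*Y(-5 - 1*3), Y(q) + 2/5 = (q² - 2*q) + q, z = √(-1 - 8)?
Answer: 1263024*I/5 ≈ 2.526e+5*I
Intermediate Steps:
z = 3*I (z = √(-9) = 3*I ≈ 3.0*I)
Y(q) = -⅖ + q² - q (Y(q) = -⅖ + ((q² - 2*q) + q) = -⅖ + (q² - q) = -⅖ + q² - q)
I = 1074*I/5 (I = (3*I)*(-⅖ + (-5 - 1*3)² - (-5 - 1*3)) = (3*I)*(-⅖ + (-5 - 3)² - (-5 - 3)) = (3*I)*(-⅖ + (-8)² - 1*(-8)) = (3*I)*(-⅖ + 64 + 8) = (3*I)*(358/5) = 1074*I/5 ≈ 214.8*I)
(-147*I)*(-49 - 1*(-41)) = (-157878*I/5)*(-49 - 1*(-41)) = (-157878*I/5)*(-49 + 41) = -157878*I/5*(-8) = 1263024*I/5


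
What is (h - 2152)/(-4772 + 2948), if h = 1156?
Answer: 83/152 ≈ 0.54605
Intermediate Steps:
(h - 2152)/(-4772 + 2948) = (1156 - 2152)/(-4772 + 2948) = -996/(-1824) = -996*(-1/1824) = 83/152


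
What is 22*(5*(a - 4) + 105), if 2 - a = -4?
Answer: 2530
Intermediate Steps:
a = 6 (a = 2 - 1*(-4) = 2 + 4 = 6)
22*(5*(a - 4) + 105) = 22*(5*(6 - 4) + 105) = 22*(5*2 + 105) = 22*(10 + 105) = 22*115 = 2530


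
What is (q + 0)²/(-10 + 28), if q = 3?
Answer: ½ ≈ 0.50000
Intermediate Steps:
(q + 0)²/(-10 + 28) = (3 + 0)²/(-10 + 28) = 3²/18 = (1/18)*9 = ½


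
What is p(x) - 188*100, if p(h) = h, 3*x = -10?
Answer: -56410/3 ≈ -18803.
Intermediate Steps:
x = -10/3 (x = (1/3)*(-10) = -10/3 ≈ -3.3333)
p(x) - 188*100 = -10/3 - 188*100 = -10/3 - 18800 = -56410/3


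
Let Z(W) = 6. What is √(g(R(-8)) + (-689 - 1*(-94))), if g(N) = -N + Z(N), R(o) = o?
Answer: I*√581 ≈ 24.104*I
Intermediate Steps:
g(N) = 6 - N (g(N) = -N + 6 = 6 - N)
√(g(R(-8)) + (-689 - 1*(-94))) = √((6 - 1*(-8)) + (-689 - 1*(-94))) = √((6 + 8) + (-689 + 94)) = √(14 - 595) = √(-581) = I*√581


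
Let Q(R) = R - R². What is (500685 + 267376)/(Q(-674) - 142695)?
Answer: -768061/597645 ≈ -1.2851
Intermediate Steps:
(500685 + 267376)/(Q(-674) - 142695) = (500685 + 267376)/(-674*(1 - 1*(-674)) - 142695) = 768061/(-674*(1 + 674) - 142695) = 768061/(-674*675 - 142695) = 768061/(-454950 - 142695) = 768061/(-597645) = 768061*(-1/597645) = -768061/597645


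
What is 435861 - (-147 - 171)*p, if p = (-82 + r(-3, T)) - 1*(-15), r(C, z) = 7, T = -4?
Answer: 416781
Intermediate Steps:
p = -60 (p = (-82 + 7) - 1*(-15) = -75 + 15 = -60)
435861 - (-147 - 171)*p = 435861 - (-147 - 171)*(-60) = 435861 - (-318)*(-60) = 435861 - 1*19080 = 435861 - 19080 = 416781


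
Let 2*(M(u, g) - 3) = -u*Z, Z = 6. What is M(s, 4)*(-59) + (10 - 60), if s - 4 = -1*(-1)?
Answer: 658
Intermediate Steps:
s = 5 (s = 4 - 1*(-1) = 4 + 1 = 5)
M(u, g) = 3 - 3*u (M(u, g) = 3 + (-u*6)/2 = 3 + (-6*u)/2 = 3 - 3*u)
M(s, 4)*(-59) + (10 - 60) = (3 - 3*5)*(-59) + (10 - 60) = (3 - 15)*(-59) - 50 = -12*(-59) - 50 = 708 - 50 = 658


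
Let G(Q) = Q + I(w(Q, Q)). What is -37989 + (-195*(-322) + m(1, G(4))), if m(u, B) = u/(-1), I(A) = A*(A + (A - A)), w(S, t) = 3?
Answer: 24800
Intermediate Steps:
I(A) = A² (I(A) = A*(A + 0) = A*A = A²)
G(Q) = 9 + Q (G(Q) = Q + 3² = Q + 9 = 9 + Q)
m(u, B) = -u (m(u, B) = u*(-1) = -u)
-37989 + (-195*(-322) + m(1, G(4))) = -37989 + (-195*(-322) - 1*1) = -37989 + (62790 - 1) = -37989 + 62789 = 24800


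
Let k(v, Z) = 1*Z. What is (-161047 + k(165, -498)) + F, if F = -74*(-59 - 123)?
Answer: -148077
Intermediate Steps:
F = 13468 (F = -74*(-182) = 13468)
k(v, Z) = Z
(-161047 + k(165, -498)) + F = (-161047 - 498) + 13468 = -161545 + 13468 = -148077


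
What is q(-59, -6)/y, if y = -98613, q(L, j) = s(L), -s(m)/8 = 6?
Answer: 16/32871 ≈ 0.00048675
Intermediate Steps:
s(m) = -48 (s(m) = -8*6 = -48)
q(L, j) = -48
q(-59, -6)/y = -48/(-98613) = -48*(-1/98613) = 16/32871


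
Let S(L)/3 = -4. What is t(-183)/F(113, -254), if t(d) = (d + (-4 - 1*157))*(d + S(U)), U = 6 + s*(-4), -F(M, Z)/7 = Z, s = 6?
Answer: 33540/889 ≈ 37.728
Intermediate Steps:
F(M, Z) = -7*Z
U = -18 (U = 6 + 6*(-4) = 6 - 24 = -18)
S(L) = -12 (S(L) = 3*(-4) = -12)
t(d) = (-161 + d)*(-12 + d) (t(d) = (d + (-4 - 1*157))*(d - 12) = (d + (-4 - 157))*(-12 + d) = (d - 161)*(-12 + d) = (-161 + d)*(-12 + d))
t(-183)/F(113, -254) = (1932 + (-183)² - 173*(-183))/((-7*(-254))) = (1932 + 33489 + 31659)/1778 = 67080*(1/1778) = 33540/889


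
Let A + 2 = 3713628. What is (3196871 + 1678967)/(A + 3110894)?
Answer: 2437919/3412260 ≈ 0.71446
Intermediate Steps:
A = 3713626 (A = -2 + 3713628 = 3713626)
(3196871 + 1678967)/(A + 3110894) = (3196871 + 1678967)/(3713626 + 3110894) = 4875838/6824520 = 4875838*(1/6824520) = 2437919/3412260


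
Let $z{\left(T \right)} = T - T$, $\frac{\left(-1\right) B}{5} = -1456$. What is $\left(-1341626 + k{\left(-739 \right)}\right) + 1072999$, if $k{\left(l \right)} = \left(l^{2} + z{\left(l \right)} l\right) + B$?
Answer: $284774$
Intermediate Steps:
$B = 7280$ ($B = \left(-5\right) \left(-1456\right) = 7280$)
$z{\left(T \right)} = 0$
$k{\left(l \right)} = 7280 + l^{2}$ ($k{\left(l \right)} = \left(l^{2} + 0 l\right) + 7280 = \left(l^{2} + 0\right) + 7280 = l^{2} + 7280 = 7280 + l^{2}$)
$\left(-1341626 + k{\left(-739 \right)}\right) + 1072999 = \left(-1341626 + \left(7280 + \left(-739\right)^{2}\right)\right) + 1072999 = \left(-1341626 + \left(7280 + 546121\right)\right) + 1072999 = \left(-1341626 + 553401\right) + 1072999 = -788225 + 1072999 = 284774$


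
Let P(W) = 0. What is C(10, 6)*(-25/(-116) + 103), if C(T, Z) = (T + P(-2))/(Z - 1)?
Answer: 11973/58 ≈ 206.43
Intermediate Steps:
C(T, Z) = T/(-1 + Z) (C(T, Z) = (T + 0)/(Z - 1) = T/(-1 + Z))
C(10, 6)*(-25/(-116) + 103) = (10/(-1 + 6))*(-25/(-116) + 103) = (10/5)*(-25*(-1/116) + 103) = (10*(⅕))*(25/116 + 103) = 2*(11973/116) = 11973/58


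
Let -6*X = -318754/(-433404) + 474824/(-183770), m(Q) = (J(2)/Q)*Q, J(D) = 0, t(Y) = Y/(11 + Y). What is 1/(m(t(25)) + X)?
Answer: 119469979620/36803299579 ≈ 3.2462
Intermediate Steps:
m(Q) = 0 (m(Q) = (0/Q)*Q = 0*Q = 0)
X = 36803299579/119469979620 (X = -(-318754/(-433404) + 474824/(-183770))/6 = -(-318754*(-1/433404) + 474824*(-1/183770))/6 = -(159377/216702 - 237412/91885)/6 = -⅙*(-36803299579/19911663270) = 36803299579/119469979620 ≈ 0.30805)
1/(m(t(25)) + X) = 1/(0 + 36803299579/119469979620) = 1/(36803299579/119469979620) = 119469979620/36803299579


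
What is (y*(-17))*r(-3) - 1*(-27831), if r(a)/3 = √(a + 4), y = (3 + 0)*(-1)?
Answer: 27984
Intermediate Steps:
y = -3 (y = 3*(-1) = -3)
r(a) = 3*√(4 + a) (r(a) = 3*√(a + 4) = 3*√(4 + a))
(y*(-17))*r(-3) - 1*(-27831) = (-3*(-17))*(3*√(4 - 3)) - 1*(-27831) = 51*(3*√1) + 27831 = 51*(3*1) + 27831 = 51*3 + 27831 = 153 + 27831 = 27984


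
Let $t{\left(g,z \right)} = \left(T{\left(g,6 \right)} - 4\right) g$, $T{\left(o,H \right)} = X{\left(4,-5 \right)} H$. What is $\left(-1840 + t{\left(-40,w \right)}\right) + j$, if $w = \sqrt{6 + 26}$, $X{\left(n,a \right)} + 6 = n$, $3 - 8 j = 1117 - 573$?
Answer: $- \frac{10141}{8} \approx -1267.6$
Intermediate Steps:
$j = - \frac{541}{8}$ ($j = \frac{3}{8} - \frac{1117 - 573}{8} = \frac{3}{8} - 68 = - \frac{541}{8} \approx -67.625$)
$X{\left(n,a \right)} = -6 + n$
$w = 4 \sqrt{2}$ ($w = \sqrt{32} = 4 \sqrt{2} \approx 5.6569$)
$T{\left(o,H \right)} = - 2 H$ ($T{\left(o,H \right)} = \left(-6 + 4\right) H = - 2 H$)
$t{\left(g,z \right)} = - 16 g$ ($t{\left(g,z \right)} = \left(\left(-2\right) 6 - 4\right) g = \left(-12 - 4\right) g = - 16 g$)
$\left(-1840 + t{\left(-40,w \right)}\right) + j = \left(-1840 - -640\right) - \frac{541}{8} = \left(-1840 + 640\right) - \frac{541}{8} = -1200 - \frac{541}{8} = - \frac{10141}{8}$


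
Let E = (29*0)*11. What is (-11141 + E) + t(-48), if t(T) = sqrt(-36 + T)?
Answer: -11141 + 2*I*sqrt(21) ≈ -11141.0 + 9.1651*I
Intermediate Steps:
E = 0 (E = 0*11 = 0)
(-11141 + E) + t(-48) = (-11141 + 0) + sqrt(-36 - 48) = -11141 + sqrt(-84) = -11141 + 2*I*sqrt(21)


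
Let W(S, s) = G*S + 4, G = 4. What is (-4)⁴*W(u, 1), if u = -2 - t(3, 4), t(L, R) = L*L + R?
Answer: -14336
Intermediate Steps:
t(L, R) = R + L² (t(L, R) = L² + R = R + L²)
u = -15 (u = -2 - (4 + 3²) = -2 - (4 + 9) = -2 - 1*13 = -2 - 13 = -15)
W(S, s) = 4 + 4*S (W(S, s) = 4*S + 4 = 4 + 4*S)
(-4)⁴*W(u, 1) = (-4)⁴*(4 + 4*(-15)) = 256*(4 - 60) = 256*(-56) = -14336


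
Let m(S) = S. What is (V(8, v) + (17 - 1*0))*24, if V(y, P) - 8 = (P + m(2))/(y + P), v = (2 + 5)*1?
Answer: 3072/5 ≈ 614.40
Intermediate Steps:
v = 7 (v = 7*1 = 7)
V(y, P) = 8 + (2 + P)/(P + y) (V(y, P) = 8 + (P + 2)/(y + P) = 8 + (2 + P)/(P + y))
(V(8, v) + (17 - 1*0))*24 = ((2 + 8*8 + 9*7)/(7 + 8) + (17 - 1*0))*24 = ((2 + 64 + 63)/15 + (17 + 0))*24 = ((1/15)*129 + 17)*24 = (43/5 + 17)*24 = (128/5)*24 = 3072/5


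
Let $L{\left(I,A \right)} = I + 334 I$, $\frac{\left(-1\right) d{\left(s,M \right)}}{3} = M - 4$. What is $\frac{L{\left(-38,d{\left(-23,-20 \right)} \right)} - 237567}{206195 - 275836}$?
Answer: $\frac{250297}{69641} \approx 3.5941$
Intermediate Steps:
$d{\left(s,M \right)} = 12 - 3 M$ ($d{\left(s,M \right)} = - 3 \left(M - 4\right) = - 3 \left(-4 + M\right) = 12 - 3 M$)
$L{\left(I,A \right)} = 335 I$
$\frac{L{\left(-38,d{\left(-23,-20 \right)} \right)} - 237567}{206195 - 275836} = \frac{335 \left(-38\right) - 237567}{206195 - 275836} = \frac{-12730 - 237567}{-69641} = \left(-250297\right) \left(- \frac{1}{69641}\right) = \frac{250297}{69641}$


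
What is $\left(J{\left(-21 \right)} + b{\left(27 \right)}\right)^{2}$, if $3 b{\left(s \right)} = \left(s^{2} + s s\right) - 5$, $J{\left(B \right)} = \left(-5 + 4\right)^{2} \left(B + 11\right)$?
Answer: $\frac{2024929}{9} \approx 2.2499 \cdot 10^{5}$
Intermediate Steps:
$J{\left(B \right)} = 11 + B$ ($J{\left(B \right)} = \left(-1\right)^{2} \left(11 + B\right) = 1 \left(11 + B\right) = 11 + B$)
$b{\left(s \right)} = - \frac{5}{3} + \frac{2 s^{2}}{3}$ ($b{\left(s \right)} = \frac{\left(s^{2} + s s\right) - 5}{3} = \frac{\left(s^{2} + s^{2}\right) - 5}{3} = \frac{2 s^{2} - 5}{3} = \frac{-5 + 2 s^{2}}{3} = - \frac{5}{3} + \frac{2 s^{2}}{3}$)
$\left(J{\left(-21 \right)} + b{\left(27 \right)}\right)^{2} = \left(\left(11 - 21\right) - \left(\frac{5}{3} - \frac{2 \cdot 27^{2}}{3}\right)\right)^{2} = \left(-10 + \left(- \frac{5}{3} + \frac{2}{3} \cdot 729\right)\right)^{2} = \left(-10 + \left(- \frac{5}{3} + 486\right)\right)^{2} = \left(-10 + \frac{1453}{3}\right)^{2} = \left(\frac{1423}{3}\right)^{2} = \frac{2024929}{9}$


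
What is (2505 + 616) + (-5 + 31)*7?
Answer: 3303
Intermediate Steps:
(2505 + 616) + (-5 + 31)*7 = 3121 + 26*7 = 3121 + 182 = 3303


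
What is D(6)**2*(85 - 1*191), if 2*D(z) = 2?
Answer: -106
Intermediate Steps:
D(z) = 1 (D(z) = (1/2)*2 = 1)
D(6)**2*(85 - 1*191) = 1**2*(85 - 1*191) = 1*(85 - 191) = 1*(-106) = -106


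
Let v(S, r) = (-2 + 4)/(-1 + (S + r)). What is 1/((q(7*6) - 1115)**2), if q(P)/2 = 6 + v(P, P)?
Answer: 6889/8380487025 ≈ 8.2203e-7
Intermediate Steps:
v(S, r) = 2/(-1 + S + r)
q(P) = 12 + 4/(-1 + 2*P) (q(P) = 2*(6 + 2/(-1 + P + P)) = 2*(6 + 2/(-1 + 2*P)) = 12 + 4/(-1 + 2*P))
1/((q(7*6) - 1115)**2) = 1/((8*(-1 + 3*(7*6))/(-1 + 2*(7*6)) - 1115)**2) = 1/((8*(-1 + 3*42)/(-1 + 2*42) - 1115)**2) = 1/((8*(-1 + 126)/(-1 + 84) - 1115)**2) = 1/((8*125/83 - 1115)**2) = 1/((8*(1/83)*125 - 1115)**2) = 1/((1000/83 - 1115)**2) = 1/((-91545/83)**2) = 1/(8380487025/6889) = 6889/8380487025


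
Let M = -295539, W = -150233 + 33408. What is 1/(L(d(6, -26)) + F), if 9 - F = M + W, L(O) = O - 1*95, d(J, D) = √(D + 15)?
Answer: 412278/169973149295 - I*√11/169973149295 ≈ 2.4255e-6 - 1.9513e-11*I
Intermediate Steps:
W = -116825
d(J, D) = √(15 + D)
L(O) = -95 + O (L(O) = O - 95 = -95 + O)
F = 412373 (F = 9 - (-295539 - 116825) = 9 - 1*(-412364) = 9 + 412364 = 412373)
1/(L(d(6, -26)) + F) = 1/((-95 + √(15 - 26)) + 412373) = 1/((-95 + √(-11)) + 412373) = 1/((-95 + I*√11) + 412373) = 1/(412278 + I*√11)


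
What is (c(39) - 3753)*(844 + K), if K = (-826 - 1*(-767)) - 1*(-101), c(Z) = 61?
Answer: -3271112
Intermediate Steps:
K = 42 (K = (-826 + 767) + 101 = -59 + 101 = 42)
(c(39) - 3753)*(844 + K) = (61 - 3753)*(844 + 42) = -3692*886 = -3271112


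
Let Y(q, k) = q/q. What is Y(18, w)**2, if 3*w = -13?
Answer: 1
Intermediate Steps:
w = -13/3 (w = (1/3)*(-13) = -13/3 ≈ -4.3333)
Y(q, k) = 1
Y(18, w)**2 = 1**2 = 1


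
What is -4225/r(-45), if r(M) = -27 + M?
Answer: 4225/72 ≈ 58.681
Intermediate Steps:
-4225/r(-45) = -4225/(-27 - 45) = -4225/(-72) = -4225*(-1/72) = 4225/72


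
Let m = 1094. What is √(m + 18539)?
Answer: √19633 ≈ 140.12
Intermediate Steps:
√(m + 18539) = √(1094 + 18539) = √19633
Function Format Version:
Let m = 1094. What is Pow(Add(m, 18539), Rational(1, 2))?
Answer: Pow(19633, Rational(1, 2)) ≈ 140.12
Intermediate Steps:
Pow(Add(m, 18539), Rational(1, 2)) = Pow(Add(1094, 18539), Rational(1, 2)) = Pow(19633, Rational(1, 2))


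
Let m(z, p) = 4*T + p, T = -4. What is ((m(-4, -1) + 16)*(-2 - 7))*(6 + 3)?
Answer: 81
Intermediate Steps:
m(z, p) = -16 + p (m(z, p) = 4*(-4) + p = -16 + p)
((m(-4, -1) + 16)*(-2 - 7))*(6 + 3) = (((-16 - 1) + 16)*(-2 - 7))*(6 + 3) = ((-17 + 16)*(-9))*9 = -1*(-9)*9 = 9*9 = 81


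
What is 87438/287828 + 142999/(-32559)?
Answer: -19156111165/4685695926 ≈ -4.0882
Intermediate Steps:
87438/287828 + 142999/(-32559) = 87438*(1/287828) + 142999*(-1/32559) = 43719/143914 - 142999/32559 = -19156111165/4685695926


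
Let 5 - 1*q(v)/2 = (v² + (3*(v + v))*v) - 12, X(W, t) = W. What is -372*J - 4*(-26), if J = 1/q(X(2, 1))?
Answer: 1330/11 ≈ 120.91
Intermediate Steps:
q(v) = 34 - 14*v² (q(v) = 10 - 2*((v² + (3*(v + v))*v) - 12) = 10 - 2*((v² + (3*(2*v))*v) - 12) = 10 - 2*((v² + (6*v)*v) - 12) = 10 - 2*((v² + 6*v²) - 12) = 10 - 2*(7*v² - 12) = 10 - 2*(-12 + 7*v²) = 10 + (24 - 14*v²) = 34 - 14*v²)
J = -1/22 (J = 1/(34 - 14*2²) = 1/(34 - 14*4) = 1/(34 - 56) = 1/(-22) = -1/22 ≈ -0.045455)
-372*J - 4*(-26) = -372*(-1/22) - 4*(-26) = 186/11 + 104 = 1330/11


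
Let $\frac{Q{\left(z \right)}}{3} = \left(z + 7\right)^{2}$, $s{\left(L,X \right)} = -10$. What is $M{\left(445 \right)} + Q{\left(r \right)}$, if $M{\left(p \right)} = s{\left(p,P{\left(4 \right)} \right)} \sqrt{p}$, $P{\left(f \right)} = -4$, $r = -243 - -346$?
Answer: $36300 - 10 \sqrt{445} \approx 36089.0$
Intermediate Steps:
$r = 103$ ($r = -243 + 346 = 103$)
$Q{\left(z \right)} = 3 \left(7 + z\right)^{2}$ ($Q{\left(z \right)} = 3 \left(z + 7\right)^{2} = 3 \left(7 + z\right)^{2}$)
$M{\left(p \right)} = - 10 \sqrt{p}$
$M{\left(445 \right)} + Q{\left(r \right)} = - 10 \sqrt{445} + 3 \left(7 + 103\right)^{2} = - 10 \sqrt{445} + 3 \cdot 110^{2} = - 10 \sqrt{445} + 3 \cdot 12100 = - 10 \sqrt{445} + 36300 = 36300 - 10 \sqrt{445}$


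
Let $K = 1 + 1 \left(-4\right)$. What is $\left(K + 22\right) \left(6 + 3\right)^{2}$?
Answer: $1539$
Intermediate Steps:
$K = -3$ ($K = 1 - 4 = -3$)
$\left(K + 22\right) \left(6 + 3\right)^{2} = \left(-3 + 22\right) \left(6 + 3\right)^{2} = 19 \cdot 9^{2} = 19 \cdot 81 = 1539$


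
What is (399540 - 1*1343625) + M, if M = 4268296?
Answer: 3324211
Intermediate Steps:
(399540 - 1*1343625) + M = (399540 - 1*1343625) + 4268296 = (399540 - 1343625) + 4268296 = -944085 + 4268296 = 3324211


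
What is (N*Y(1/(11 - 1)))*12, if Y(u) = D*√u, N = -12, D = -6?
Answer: 432*√10/5 ≈ 273.22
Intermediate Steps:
Y(u) = -6*√u
(N*Y(1/(11 - 1)))*12 = -(-72)*√(1/(11 - 1))*12 = -(-72)*√(1/10)*12 = -(-72)*√(⅒)*12 = -(-72)*√10/10*12 = -(-36)*√10/5*12 = (36*√10/5)*12 = 432*√10/5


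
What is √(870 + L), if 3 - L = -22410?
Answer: 3*√2587 ≈ 152.59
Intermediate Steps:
L = 22413 (L = 3 - 1*(-22410) = 3 + 22410 = 22413)
√(870 + L) = √(870 + 22413) = √23283 = 3*√2587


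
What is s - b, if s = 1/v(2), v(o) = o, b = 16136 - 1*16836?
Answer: 1401/2 ≈ 700.50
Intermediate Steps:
b = -700 (b = 16136 - 16836 = -700)
s = ½ (s = 1/2 = ½ ≈ 0.50000)
s - b = ½ - 1*(-700) = ½ + 700 = 1401/2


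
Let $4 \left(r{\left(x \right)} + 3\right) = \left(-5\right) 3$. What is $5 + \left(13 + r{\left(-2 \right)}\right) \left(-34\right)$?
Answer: $- \frac{415}{2} \approx -207.5$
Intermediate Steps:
$r{\left(x \right)} = - \frac{27}{4}$ ($r{\left(x \right)} = -3 + \frac{\left(-5\right) 3}{4} = -3 + \frac{1}{4} \left(-15\right) = -3 - \frac{15}{4} = - \frac{27}{4}$)
$5 + \left(13 + r{\left(-2 \right)}\right) \left(-34\right) = 5 + \left(13 - \frac{27}{4}\right) \left(-34\right) = 5 + \frac{25}{4} \left(-34\right) = 5 - \frac{425}{2} = - \frac{415}{2}$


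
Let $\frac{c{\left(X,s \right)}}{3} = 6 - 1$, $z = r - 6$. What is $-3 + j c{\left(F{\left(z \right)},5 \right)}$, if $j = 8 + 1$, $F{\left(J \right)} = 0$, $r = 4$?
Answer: $132$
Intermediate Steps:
$z = -2$ ($z = 4 - 6 = -2$)
$c{\left(X,s \right)} = 15$ ($c{\left(X,s \right)} = 3 \left(6 - 1\right) = 3 \cdot 5 = 15$)
$j = 9$
$-3 + j c{\left(F{\left(z \right)},5 \right)} = -3 + 9 \cdot 15 = -3 + 135 = 132$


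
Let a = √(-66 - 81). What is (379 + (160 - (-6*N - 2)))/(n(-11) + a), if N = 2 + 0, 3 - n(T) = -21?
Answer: 4424/241 - 3871*I*√3/723 ≈ 18.357 - 9.2735*I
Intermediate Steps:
n(T) = 24 (n(T) = 3 - 1*(-21) = 3 + 21 = 24)
N = 2
a = 7*I*√3 (a = √(-147) = 7*I*√3 ≈ 12.124*I)
(379 + (160 - (-6*N - 2)))/(n(-11) + a) = (379 + (160 - (-6*2 - 2)))/(24 + 7*I*√3) = (379 + (160 - (-12 - 2)))/(24 + 7*I*√3) = (379 + (160 - 1*(-14)))/(24 + 7*I*√3) = (379 + (160 + 14))/(24 + 7*I*√3) = (379 + 174)/(24 + 7*I*√3) = 553/(24 + 7*I*√3)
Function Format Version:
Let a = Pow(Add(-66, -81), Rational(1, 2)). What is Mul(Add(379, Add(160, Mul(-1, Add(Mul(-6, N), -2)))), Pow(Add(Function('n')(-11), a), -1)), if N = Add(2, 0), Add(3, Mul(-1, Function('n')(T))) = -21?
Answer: Add(Rational(4424, 241), Mul(Rational(-3871, 723), I, Pow(3, Rational(1, 2)))) ≈ Add(18.357, Mul(-9.2735, I))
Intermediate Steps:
Function('n')(T) = 24 (Function('n')(T) = Add(3, Mul(-1, -21)) = Add(3, 21) = 24)
N = 2
a = Mul(7, I, Pow(3, Rational(1, 2))) (a = Pow(-147, Rational(1, 2)) = Mul(7, I, Pow(3, Rational(1, 2))) ≈ Mul(12.124, I))
Mul(Add(379, Add(160, Mul(-1, Add(Mul(-6, N), -2)))), Pow(Add(Function('n')(-11), a), -1)) = Mul(Add(379, Add(160, Mul(-1, Add(Mul(-6, 2), -2)))), Pow(Add(24, Mul(7, I, Pow(3, Rational(1, 2)))), -1)) = Mul(Add(379, Add(160, Mul(-1, Add(-12, -2)))), Pow(Add(24, Mul(7, I, Pow(3, Rational(1, 2)))), -1)) = Mul(Add(379, Add(160, Mul(-1, -14))), Pow(Add(24, Mul(7, I, Pow(3, Rational(1, 2)))), -1)) = Mul(Add(379, Add(160, 14)), Pow(Add(24, Mul(7, I, Pow(3, Rational(1, 2)))), -1)) = Mul(Add(379, 174), Pow(Add(24, Mul(7, I, Pow(3, Rational(1, 2)))), -1)) = Mul(553, Pow(Add(24, Mul(7, I, Pow(3, Rational(1, 2)))), -1))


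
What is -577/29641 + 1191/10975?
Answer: 28969856/325309975 ≈ 0.089053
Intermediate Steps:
-577/29641 + 1191/10975 = 28969856/325309975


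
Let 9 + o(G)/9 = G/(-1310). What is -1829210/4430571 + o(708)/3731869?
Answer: -4471522900979561/10829973421515345 ≈ -0.41288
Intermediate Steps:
o(G) = -81 - 9*G/1310 (o(G) = -81 + 9*(G/(-1310)) = -81 + 9*(G*(-1/1310)) = -81 + 9*(-G/1310) = -81 - 9*G/1310)
-1829210/4430571 + o(708)/3731869 = -1829210/4430571 + (-81 - 9/1310*708)/3731869 = -1829210*1/4430571 + (-81 - 3186/655)*(1/3731869) = -1829210/4430571 - 56241/655*1/3731869 = -1829210/4430571 - 56241/2444374195 = -4471522900979561/10829973421515345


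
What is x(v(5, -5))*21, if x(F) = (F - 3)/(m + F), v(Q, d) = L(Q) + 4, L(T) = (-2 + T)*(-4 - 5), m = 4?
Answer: 546/19 ≈ 28.737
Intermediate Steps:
L(T) = 18 - 9*T (L(T) = (-2 + T)*(-9) = 18 - 9*T)
v(Q, d) = 22 - 9*Q (v(Q, d) = (18 - 9*Q) + 4 = 22 - 9*Q)
x(F) = (-3 + F)/(4 + F) (x(F) = (F - 3)/(4 + F) = (-3 + F)/(4 + F))
x(v(5, -5))*21 = ((-3 + (22 - 9*5))/(4 + (22 - 9*5)))*21 = ((-3 + (22 - 45))/(4 + (22 - 45)))*21 = ((-3 - 23)/(4 - 23))*21 = (-26/(-19))*21 = -1/19*(-26)*21 = (26/19)*21 = 546/19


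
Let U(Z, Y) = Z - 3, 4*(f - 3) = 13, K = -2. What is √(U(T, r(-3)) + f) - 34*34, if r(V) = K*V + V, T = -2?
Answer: -1156 + √5/2 ≈ -1154.9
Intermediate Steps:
f = 25/4 (f = 3 + (¼)*13 = 3 + 13/4 = 25/4 ≈ 6.2500)
r(V) = -V (r(V) = -2*V + V = -V)
U(Z, Y) = -3 + Z
√(U(T, r(-3)) + f) - 34*34 = √((-3 - 2) + 25/4) - 34*34 = √(-5 + 25/4) - 1156 = √(5/4) - 1156 = √5/2 - 1156 = -1156 + √5/2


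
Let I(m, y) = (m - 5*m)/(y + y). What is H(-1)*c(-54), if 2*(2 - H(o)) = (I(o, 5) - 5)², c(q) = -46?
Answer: 9867/25 ≈ 394.68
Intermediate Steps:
I(m, y) = -2*m/y (I(m, y) = (-4*m)/((2*y)) = (-4*m)*(1/(2*y)) = -2*m/y)
H(o) = 2 - (-5 - 2*o/5)²/2 (H(o) = 2 - (-2*o/5 - 5)²/2 = 2 - (-5 - 2*o/5)²/2)
H(-1)*c(-54) = (2 - (25 + 2*(-1))²/50)*(-46) = (2 - (25 - 2)²/50)*(-46) = (2 - 1/50*23²)*(-46) = (2 - 1/50*529)*(-46) = (2 - 529/50)*(-46) = -429/50*(-46) = 9867/25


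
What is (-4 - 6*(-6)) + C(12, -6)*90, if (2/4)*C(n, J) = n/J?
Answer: -328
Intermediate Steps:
C(n, J) = 2*n/J (C(n, J) = 2*(n/J) = 2*n/J)
(-4 - 6*(-6)) + C(12, -6)*90 = (-4 - 6*(-6)) + (2*12/(-6))*90 = (-4 + 36) + (2*12*(-1/6))*90 = 32 - 4*90 = 32 - 360 = -328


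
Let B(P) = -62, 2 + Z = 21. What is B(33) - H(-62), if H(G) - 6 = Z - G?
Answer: -149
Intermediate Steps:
Z = 19 (Z = -2 + 21 = 19)
H(G) = 25 - G (H(G) = 6 + (19 - G) = 25 - G)
B(33) - H(-62) = -62 - (25 - 1*(-62)) = -62 - (25 + 62) = -62 - 1*87 = -62 - 87 = -149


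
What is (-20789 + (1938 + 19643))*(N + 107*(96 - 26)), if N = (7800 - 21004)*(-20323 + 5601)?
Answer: 153962248176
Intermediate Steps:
N = 194389288 (N = -13204*(-14722) = 194389288)
(-20789 + (1938 + 19643))*(N + 107*(96 - 26)) = (-20789 + (1938 + 19643))*(194389288 + 107*(96 - 26)) = (-20789 + 21581)*(194389288 + 107*70) = 792*(194389288 + 7490) = 792*194396778 = 153962248176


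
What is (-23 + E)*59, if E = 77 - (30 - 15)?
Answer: 2301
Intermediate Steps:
E = 62 (E = 77 - 1*15 = 77 - 15 = 62)
(-23 + E)*59 = (-23 + 62)*59 = 39*59 = 2301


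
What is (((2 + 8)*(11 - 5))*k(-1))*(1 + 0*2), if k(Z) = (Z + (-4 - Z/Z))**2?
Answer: 2160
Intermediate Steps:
k(Z) = (-5 + Z)**2 (k(Z) = (Z + (-4 - 1*1))**2 = (Z + (-4 - 1))**2 = (Z - 5)**2 = (-5 + Z)**2)
(((2 + 8)*(11 - 5))*k(-1))*(1 + 0*2) = (((2 + 8)*(11 - 5))*(-5 - 1)**2)*(1 + 0*2) = ((10*6)*(-6)**2)*(1 + 0) = (60*36)*1 = 2160*1 = 2160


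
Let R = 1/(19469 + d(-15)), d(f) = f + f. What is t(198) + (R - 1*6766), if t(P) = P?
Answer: -127675351/19439 ≈ -6568.0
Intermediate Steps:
d(f) = 2*f
R = 1/19439 (R = 1/(19469 + 2*(-15)) = 1/(19469 - 30) = 1/19439 ≈ 5.1443e-5)
t(198) + (R - 1*6766) = 198 + (1/19439 - 1*6766) = 198 + (1/19439 - 6766) = 198 - 131524273/19439 = -127675351/19439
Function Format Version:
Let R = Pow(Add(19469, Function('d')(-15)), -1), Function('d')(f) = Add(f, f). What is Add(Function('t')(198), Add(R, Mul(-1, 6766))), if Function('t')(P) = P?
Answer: Rational(-127675351, 19439) ≈ -6568.0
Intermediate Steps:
Function('d')(f) = Mul(2, f)
R = Rational(1, 19439) (R = Pow(Add(19469, Mul(2, -15)), -1) = Pow(Add(19469, -30), -1) = Pow(19439, -1) = Rational(1, 19439) ≈ 5.1443e-5)
Add(Function('t')(198), Add(R, Mul(-1, 6766))) = Add(198, Add(Rational(1, 19439), Mul(-1, 6766))) = Add(198, Add(Rational(1, 19439), -6766)) = Add(198, Rational(-131524273, 19439)) = Rational(-127675351, 19439)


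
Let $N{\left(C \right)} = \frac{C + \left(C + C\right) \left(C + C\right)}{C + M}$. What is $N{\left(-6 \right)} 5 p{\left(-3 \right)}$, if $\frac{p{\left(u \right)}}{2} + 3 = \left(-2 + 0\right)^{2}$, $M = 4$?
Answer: $-690$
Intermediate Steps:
$p{\left(u \right)} = 2$ ($p{\left(u \right)} = -6 + 2 \left(-2 + 0\right)^{2} = -6 + 2 \left(-2\right)^{2} = -6 + 2 \cdot 4 = -6 + 8 = 2$)
$N{\left(C \right)} = \frac{C + 4 C^{2}}{4 + C}$ ($N{\left(C \right)} = \frac{C + \left(C + C\right) \left(C + C\right)}{C + 4} = \frac{C + 2 C 2 C}{4 + C} = \frac{C + 4 C^{2}}{4 + C}$)
$N{\left(-6 \right)} 5 p{\left(-3 \right)} = - \frac{6 \left(1 + 4 \left(-6\right)\right)}{4 - 6} \cdot 5 \cdot 2 = - \frac{6 \left(1 - 24\right)}{-2} \cdot 5 \cdot 2 = \left(-6\right) \left(- \frac{1}{2}\right) \left(-23\right) 5 \cdot 2 = \left(-69\right) 5 \cdot 2 = \left(-345\right) 2 = -690$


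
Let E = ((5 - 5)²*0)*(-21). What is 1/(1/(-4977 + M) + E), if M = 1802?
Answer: -3175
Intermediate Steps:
E = 0 (E = (0²*0)*(-21) = (0*0)*(-21) = 0*(-21) = 0)
1/(1/(-4977 + M) + E) = 1/(1/(-4977 + 1802) + 0) = 1/(1/(-3175) + 0) = 1/(-1/3175 + 0) = 1/(-1/3175) = -3175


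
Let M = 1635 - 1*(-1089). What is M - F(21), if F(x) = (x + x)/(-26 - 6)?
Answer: 43605/16 ≈ 2725.3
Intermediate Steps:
F(x) = -x/16 (F(x) = (2*x)/(-32) = (2*x)*(-1/32) = -x/16)
M = 2724 (M = 1635 + 1089 = 2724)
M - F(21) = 2724 - (-1)*21/16 = 2724 - 1*(-21/16) = 2724 + 21/16 = 43605/16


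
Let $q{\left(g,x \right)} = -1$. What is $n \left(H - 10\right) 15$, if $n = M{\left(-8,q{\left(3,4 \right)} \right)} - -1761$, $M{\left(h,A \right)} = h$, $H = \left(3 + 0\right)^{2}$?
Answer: $-26295$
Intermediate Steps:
$H = 9$ ($H = 3^{2} = 9$)
$n = 1753$ ($n = -8 - -1761 = -8 + 1761 = 1753$)
$n \left(H - 10\right) 15 = 1753 \left(9 - 10\right) 15 = 1753 \left(\left(-1\right) 15\right) = 1753 \left(-15\right) = -26295$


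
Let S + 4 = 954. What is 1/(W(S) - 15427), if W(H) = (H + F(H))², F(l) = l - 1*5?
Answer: 1/3575598 ≈ 2.7967e-7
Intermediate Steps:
S = 950 (S = -4 + 954 = 950)
F(l) = -5 + l (F(l) = l - 5 = -5 + l)
W(H) = (-5 + 2*H)² (W(H) = (H + (-5 + H))² = (-5 + 2*H)²)
1/(W(S) - 15427) = 1/((-5 + 2*950)² - 15427) = 1/((-5 + 1900)² - 15427) = 1/(1895² - 15427) = 1/(3591025 - 15427) = 1/3575598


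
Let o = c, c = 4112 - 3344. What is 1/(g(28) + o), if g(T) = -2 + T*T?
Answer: 1/1550 ≈ 0.00064516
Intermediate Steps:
c = 768
o = 768
g(T) = -2 + T**2
1/(g(28) + o) = 1/((-2 + 28**2) + 768) = 1/((-2 + 784) + 768) = 1/(782 + 768) = 1/1550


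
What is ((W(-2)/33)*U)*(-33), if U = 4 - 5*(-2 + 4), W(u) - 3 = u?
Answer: 6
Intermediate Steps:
W(u) = 3 + u
U = -6 (U = 4 - 5*2 = 4 - 1*10 = 4 - 10 = -6)
((W(-2)/33)*U)*(-33) = (((3 - 2)/33)*(-6))*(-33) = ((1*(1/33))*(-6))*(-33) = ((1/33)*(-6))*(-33) = -2/11*(-33) = 6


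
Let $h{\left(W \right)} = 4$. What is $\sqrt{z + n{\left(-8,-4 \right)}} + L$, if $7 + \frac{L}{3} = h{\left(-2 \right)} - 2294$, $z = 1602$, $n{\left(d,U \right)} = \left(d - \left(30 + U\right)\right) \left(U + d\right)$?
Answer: $-6891 + \sqrt{2010} \approx -6846.2$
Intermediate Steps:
$n{\left(d,U \right)} = \left(U + d\right) \left(-30 + d - U\right)$ ($n{\left(d,U \right)} = \left(-30 + d - U\right) \left(U + d\right) = \left(U + d\right) \left(-30 + d - U\right)$)
$L = -6891$ ($L = -21 + 3 \left(4 - 2294\right) = -21 + 3 \left(-2290\right) = -21 - 6870 = -6891$)
$\sqrt{z + n{\left(-8,-4 \right)}} + L = \sqrt{1602 - \left(-344 - 64\right)} - 6891 = \sqrt{1602 + \left(64 - 16 + 120 + 240\right)} - 6891 = \sqrt{1602 + 408} - 6891 = \sqrt{2010} - 6891 = -6891 + \sqrt{2010}$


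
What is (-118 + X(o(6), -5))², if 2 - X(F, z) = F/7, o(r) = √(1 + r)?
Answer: (812 + √7)²/49 ≈ 13544.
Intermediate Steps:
X(F, z) = 2 - F/7
(-118 + X(o(6), -5))² = (-118 + (2 - √(1 + 6)/7))² = (-118 + (2 - √7/7))² = (-116 - √7/7)²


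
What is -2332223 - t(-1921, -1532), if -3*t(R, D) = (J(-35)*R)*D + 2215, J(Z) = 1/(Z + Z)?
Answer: -246277376/105 ≈ -2.3455e+6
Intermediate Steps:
J(Z) = 1/(2*Z)
t(R, D) = -2215/3 + D*R/210 (t(R, D) = -((((½)/(-35))*R)*D + 2215)/3 = -((((½)*(-1/35))*R)*D + 2215)/3 = -((-R/70)*D + 2215)/3 = -(-D*R/70 + 2215)/3 = -(2215 - D*R/70)/3 = -2215/3 + D*R/210)
-2332223 - t(-1921, -1532) = -2332223 - (-2215/3 + (1/210)*(-1532)*(-1921)) = -2332223 - (-2215/3 + 1471486/105) = -2332223 - 1*1393961/105 = -2332223 - 1393961/105 = -246277376/105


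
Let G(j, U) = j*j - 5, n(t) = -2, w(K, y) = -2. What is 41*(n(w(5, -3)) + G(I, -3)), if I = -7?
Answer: 1722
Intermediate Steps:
G(j, U) = -5 + j² (G(j, U) = j² - 5 = -5 + j²)
41*(n(w(5, -3)) + G(I, -3)) = 41*(-2 + (-5 + (-7)²)) = 41*(-2 + (-5 + 49)) = 41*(-2 + 44) = 41*42 = 1722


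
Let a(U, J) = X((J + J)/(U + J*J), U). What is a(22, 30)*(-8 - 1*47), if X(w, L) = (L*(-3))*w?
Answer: 108900/461 ≈ 236.23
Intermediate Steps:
X(w, L) = -3*L*w (X(w, L) = (-3*L)*w = -3*L*w)
a(U, J) = -6*J*U/(U + J**2) (a(U, J) = -3*U*(J + J)/(U + J*J) = -3*U*(2*J)/(U + J**2) = -3*U*2*J/(U + J**2) = -6*J*U/(U + J**2))
a(22, 30)*(-8 - 1*47) = (-6*30*22/(22 + 30**2))*(-8 - 1*47) = (-6*30*22/(22 + 900))*(-8 - 47) = -6*30*22/922*(-55) = -6*30*22*1/922*(-55) = -1980/461*(-55) = 108900/461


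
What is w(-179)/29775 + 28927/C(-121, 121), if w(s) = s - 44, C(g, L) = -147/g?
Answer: 11579715516/486325 ≈ 23811.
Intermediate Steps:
w(s) = -44 + s
w(-179)/29775 + 28927/C(-121, 121) = (-44 - 179)/29775 + 28927/((-147/(-121))) = -223*1/29775 + 28927/((-147*(-1/121))) = -223/29775 + 28927/(147/121) = -223/29775 + 28927*(121/147) = -223/29775 + 3500167/147 = 11579715516/486325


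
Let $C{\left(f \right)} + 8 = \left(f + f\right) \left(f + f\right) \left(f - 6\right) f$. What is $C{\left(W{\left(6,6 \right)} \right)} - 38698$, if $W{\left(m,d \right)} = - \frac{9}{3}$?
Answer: $-37734$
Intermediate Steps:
$W{\left(m,d \right)} = -3$ ($W{\left(m,d \right)} = \left(-9\right) \frac{1}{3} = -3$)
$C{\left(f \right)} = -8 + 4 f^{3} \left(-6 + f\right)$ ($C{\left(f \right)} = -8 + \left(f + f\right) \left(f + f\right) \left(f - 6\right) f = -8 + 2 f 2 f \left(-6 + f\right) f = -8 + 4 f^{2} \left(-6 + f\right) f = -8 + 4 f^{3} \left(-6 + f\right)$)
$C{\left(W{\left(6,6 \right)} \right)} - 38698 = \left(-8 - 24 \left(-3\right)^{3} + 4 \left(-3\right)^{4}\right) - 38698 = \left(-8 - -648 + 4 \cdot 81\right) - 38698 = \left(-8 + 648 + 324\right) - 38698 = 964 - 38698 = -37734$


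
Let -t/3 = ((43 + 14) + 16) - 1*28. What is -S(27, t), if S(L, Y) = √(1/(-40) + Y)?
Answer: -I*√54010/20 ≈ -11.62*I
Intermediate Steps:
t = -135 (t = -3*(((43 + 14) + 16) - 1*28) = -3*((57 + 16) - 28) = -3*(73 - 28) = -3*45 = -135)
S(L, Y) = √(-1/40 + Y)
-S(27, t) = -√(-10 + 400*(-135))/20 = -√(-10 - 54000)/20 = -√(-54010)/20 = -I*√54010/20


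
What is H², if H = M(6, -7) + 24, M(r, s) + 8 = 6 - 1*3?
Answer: 361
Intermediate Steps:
M(r, s) = -5 (M(r, s) = -8 + (6 - 1*3) = -8 + (6 - 3) = -8 + 3 = -5)
H = 19 (H = -5 + 24 = 19)
H² = 19² = 361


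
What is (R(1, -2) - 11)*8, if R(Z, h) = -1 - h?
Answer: -80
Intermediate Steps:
(R(1, -2) - 11)*8 = ((-1 - 1*(-2)) - 11)*8 = ((-1 + 2) - 11)*8 = (1 - 11)*8 = -10*8 = -80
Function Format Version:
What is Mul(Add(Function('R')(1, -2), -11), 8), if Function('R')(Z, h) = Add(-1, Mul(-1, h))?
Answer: -80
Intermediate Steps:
Mul(Add(Function('R')(1, -2), -11), 8) = Mul(Add(Add(-1, Mul(-1, -2)), -11), 8) = Mul(Add(Add(-1, 2), -11), 8) = Mul(Add(1, -11), 8) = Mul(-10, 8) = -80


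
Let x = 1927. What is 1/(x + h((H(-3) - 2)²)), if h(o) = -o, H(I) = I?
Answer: 1/1902 ≈ 0.00052576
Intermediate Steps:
1/(x + h((H(-3) - 2)²)) = 1/(1927 - (-3 - 2)²) = 1/(1927 - 1*(-5)²) = 1/(1927 - 1*25) = 1/(1927 - 25) = 1/1902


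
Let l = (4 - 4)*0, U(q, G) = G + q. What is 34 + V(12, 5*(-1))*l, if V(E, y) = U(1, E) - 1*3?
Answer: 34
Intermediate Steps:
l = 0 (l = 0*0 = 0)
V(E, y) = -2 + E (V(E, y) = (E + 1) - 1*3 = (1 + E) - 3 = -2 + E)
34 + V(12, 5*(-1))*l = 34 + (-2 + 12)*0 = 34 + 10*0 = 34 + 0 = 34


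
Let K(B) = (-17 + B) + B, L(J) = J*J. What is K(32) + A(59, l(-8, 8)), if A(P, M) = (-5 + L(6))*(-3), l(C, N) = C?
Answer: -46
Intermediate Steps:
L(J) = J²
A(P, M) = -93 (A(P, M) = (-5 + 6²)*(-3) = (-5 + 36)*(-3) = 31*(-3) = -93)
K(B) = -17 + 2*B
K(32) + A(59, l(-8, 8)) = (-17 + 2*32) - 93 = (-17 + 64) - 93 = 47 - 93 = -46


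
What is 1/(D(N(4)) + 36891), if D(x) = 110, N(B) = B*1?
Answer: 1/37001 ≈ 2.7026e-5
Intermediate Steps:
N(B) = B
1/(D(N(4)) + 36891) = 1/(110 + 36891) = 1/37001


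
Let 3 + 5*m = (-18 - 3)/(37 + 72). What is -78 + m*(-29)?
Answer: -32418/545 ≈ -59.483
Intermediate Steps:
m = -348/545 (m = -⅗ + ((-18 - 3)/(37 + 72))/5 = -⅗ + (-21/109)/5 = -⅗ + (-21*1/109)/5 = -⅗ + (⅕)*(-21/109) = -⅗ - 21/545 = -348/545 ≈ -0.63853)
-78 + m*(-29) = -78 - 348/545*(-29) = -78 + 10092/545 = -32418/545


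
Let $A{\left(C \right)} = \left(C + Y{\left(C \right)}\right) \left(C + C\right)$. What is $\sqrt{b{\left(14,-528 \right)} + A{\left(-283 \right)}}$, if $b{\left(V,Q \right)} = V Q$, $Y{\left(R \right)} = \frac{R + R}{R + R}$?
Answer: $2 \sqrt{38055} \approx 390.15$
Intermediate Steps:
$Y{\left(R \right)} = 1$ ($Y{\left(R \right)} = \frac{2 R}{2 R} = 2 R \frac{1}{2 R} = 1$)
$b{\left(V,Q \right)} = Q V$
$A{\left(C \right)} = 2 C \left(1 + C\right)$ ($A{\left(C \right)} = \left(C + 1\right) \left(C + C\right) = \left(1 + C\right) 2 C = 2 C \left(1 + C\right)$)
$\sqrt{b{\left(14,-528 \right)} + A{\left(-283 \right)}} = \sqrt{\left(-528\right) 14 + 2 \left(-283\right) \left(1 - 283\right)} = \sqrt{-7392 + 2 \left(-283\right) \left(-282\right)} = \sqrt{-7392 + 159612} = \sqrt{152220} = 2 \sqrt{38055}$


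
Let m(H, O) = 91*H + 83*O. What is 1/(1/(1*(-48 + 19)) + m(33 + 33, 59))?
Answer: 29/316186 ≈ 9.1718e-5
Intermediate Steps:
m(H, O) = 83*O + 91*H
1/(1/(1*(-48 + 19)) + m(33 + 33, 59)) = 1/(1/(1*(-48 + 19)) + (83*59 + 91*(33 + 33))) = 1/(1/(1*(-29)) + (4897 + 91*66)) = 1/(1/(-29) + (4897 + 6006)) = 1/(-1/29 + 10903) = 1/(316186/29) = 29/316186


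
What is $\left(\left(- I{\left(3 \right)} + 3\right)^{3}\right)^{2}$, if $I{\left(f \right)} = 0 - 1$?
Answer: $4096$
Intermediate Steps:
$I{\left(f \right)} = -1$ ($I{\left(f \right)} = 0 - 1 = -1$)
$\left(\left(- I{\left(3 \right)} + 3\right)^{3}\right)^{2} = \left(\left(\left(-1\right) \left(-1\right) + 3\right)^{3}\right)^{2} = \left(\left(1 + 3\right)^{3}\right)^{2} = \left(4^{3}\right)^{2} = 64^{2} = 4096$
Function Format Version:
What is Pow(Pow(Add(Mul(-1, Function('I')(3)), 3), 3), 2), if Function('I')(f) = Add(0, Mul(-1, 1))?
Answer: 4096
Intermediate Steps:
Function('I')(f) = -1 (Function('I')(f) = Add(0, -1) = -1)
Pow(Pow(Add(Mul(-1, Function('I')(3)), 3), 3), 2) = Pow(Pow(Add(Mul(-1, -1), 3), 3), 2) = Pow(Pow(Add(1, 3), 3), 2) = Pow(Pow(4, 3), 2) = Pow(64, 2) = 4096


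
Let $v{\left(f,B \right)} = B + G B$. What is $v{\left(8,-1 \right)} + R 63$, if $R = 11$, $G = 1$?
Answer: $691$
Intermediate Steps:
$v{\left(f,B \right)} = 2 B$ ($v{\left(f,B \right)} = B + 1 B = B + B = 2 B$)
$v{\left(8,-1 \right)} + R 63 = 2 \left(-1\right) + 11 \cdot 63 = -2 + 693 = 691$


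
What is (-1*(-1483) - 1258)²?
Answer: 50625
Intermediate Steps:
(-1*(-1483) - 1258)² = (1483 - 1258)² = 225² = 50625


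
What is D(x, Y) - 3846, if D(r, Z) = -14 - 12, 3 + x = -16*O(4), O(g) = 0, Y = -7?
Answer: -3872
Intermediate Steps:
x = -3 (x = -3 - 16*0 = -3 + 0 = -3)
D(r, Z) = -26
D(x, Y) - 3846 = -26 - 3846 = -3872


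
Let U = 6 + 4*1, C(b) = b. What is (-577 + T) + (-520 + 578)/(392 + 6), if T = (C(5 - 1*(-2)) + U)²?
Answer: -57283/199 ≈ -287.85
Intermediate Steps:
U = 10 (U = 6 + 4 = 10)
T = 289 (T = ((5 - 1*(-2)) + 10)² = ((5 + 2) + 10)² = (7 + 10)² = 17² = 289)
(-577 + T) + (-520 + 578)/(392 + 6) = (-577 + 289) + (-520 + 578)/(392 + 6) = -288 + 58/398 = -288 + 58*(1/398) = -288 + 29/199 = -57283/199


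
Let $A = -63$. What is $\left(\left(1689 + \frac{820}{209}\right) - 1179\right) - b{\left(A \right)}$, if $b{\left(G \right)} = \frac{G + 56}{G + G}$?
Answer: $\frac{1933171}{3762} \approx 513.87$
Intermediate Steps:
$b{\left(G \right)} = \frac{56 + G}{2 G}$
$\left(\left(1689 + \frac{820}{209}\right) - 1179\right) - b{\left(A \right)} = \left(\left(1689 + \frac{820}{209}\right) - 1179\right) - \frac{56 - 63}{2 \left(-63\right)} = \left(\left(1689 + 820 \cdot \frac{1}{209}\right) - 1179\right) - \frac{1}{2} \left(- \frac{1}{63}\right) \left(-7\right) = \left(\left(1689 + \frac{820}{209}\right) - 1179\right) - \frac{1}{18} = \left(\frac{353821}{209} - 1179\right) - \frac{1}{18} = \frac{107410}{209} - \frac{1}{18} = \frac{1933171}{3762}$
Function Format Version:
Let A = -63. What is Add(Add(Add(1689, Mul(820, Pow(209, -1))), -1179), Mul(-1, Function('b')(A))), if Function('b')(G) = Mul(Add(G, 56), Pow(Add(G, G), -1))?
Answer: Rational(1933171, 3762) ≈ 513.87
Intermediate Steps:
Function('b')(G) = Mul(Rational(1, 2), Pow(G, -1), Add(56, G)) (Function('b')(G) = Mul(Add(56, G), Pow(Mul(2, G), -1)) = Mul(Add(56, G), Mul(Rational(1, 2), Pow(G, -1))) = Mul(Rational(1, 2), Pow(G, -1), Add(56, G)))
Add(Add(Add(1689, Mul(820, Pow(209, -1))), -1179), Mul(-1, Function('b')(A))) = Add(Add(Add(1689, Mul(820, Pow(209, -1))), -1179), Mul(-1, Mul(Rational(1, 2), Pow(-63, -1), Add(56, -63)))) = Add(Add(Add(1689, Mul(820, Rational(1, 209))), -1179), Mul(-1, Mul(Rational(1, 2), Rational(-1, 63), -7))) = Add(Add(Add(1689, Rational(820, 209)), -1179), Mul(-1, Rational(1, 18))) = Add(Add(Rational(353821, 209), -1179), Rational(-1, 18)) = Add(Rational(107410, 209), Rational(-1, 18)) = Rational(1933171, 3762)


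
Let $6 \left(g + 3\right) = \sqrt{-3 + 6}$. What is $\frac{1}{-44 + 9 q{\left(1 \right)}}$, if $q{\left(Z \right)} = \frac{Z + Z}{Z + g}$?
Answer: $- \frac{625}{33224} + \frac{9 \sqrt{3}}{33224} \approx -0.018342$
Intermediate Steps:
$g = -3 + \frac{\sqrt{3}}{6}$ ($g = -3 + \frac{\sqrt{-3 + 6}}{6} = -3 + \frac{\sqrt{3}}{6} \approx -2.7113$)
$q{\left(Z \right)} = \frac{2 Z}{-3 + Z + \frac{\sqrt{3}}{6}}$ ($q{\left(Z \right)} = \frac{Z + Z}{Z - \left(3 - \frac{\sqrt{3}}{6}\right)} = \frac{2 Z}{-3 + Z + \frac{\sqrt{3}}{6}}$)
$\frac{1}{-44 + 9 q{\left(1 \right)}} = \frac{1}{-44 + 9 \cdot 12 \cdot 1 \frac{1}{-18 + \sqrt{3} + 6 \cdot 1}} = \frac{1}{-44 + 9 \cdot 12 \cdot 1 \frac{1}{-18 + \sqrt{3} + 6}} = \frac{1}{-44 + 9 \cdot 12 \cdot 1 \frac{1}{-12 + \sqrt{3}}} = \frac{1}{-44 + 9 \frac{12}{-12 + \sqrt{3}}} = \frac{1}{-44 + \frac{108}{-12 + \sqrt{3}}}$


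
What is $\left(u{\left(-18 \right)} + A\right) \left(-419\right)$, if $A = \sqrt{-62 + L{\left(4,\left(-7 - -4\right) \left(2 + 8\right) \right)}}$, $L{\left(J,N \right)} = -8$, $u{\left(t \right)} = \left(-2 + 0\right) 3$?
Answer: $2514 - 419 i \sqrt{70} \approx 2514.0 - 3505.6 i$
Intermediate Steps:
$u{\left(t \right)} = -6$ ($u{\left(t \right)} = \left(-2\right) 3 = -6$)
$A = i \sqrt{70}$ ($A = \sqrt{-62 - 8} = \sqrt{-70} = i \sqrt{70} \approx 8.3666 i$)
$\left(u{\left(-18 \right)} + A\right) \left(-419\right) = \left(-6 + i \sqrt{70}\right) \left(-419\right) = 2514 - 419 i \sqrt{70}$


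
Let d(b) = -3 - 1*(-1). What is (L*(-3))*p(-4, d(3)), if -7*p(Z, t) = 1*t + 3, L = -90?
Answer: -270/7 ≈ -38.571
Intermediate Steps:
d(b) = -2 (d(b) = -3 + 1 = -2)
p(Z, t) = -3/7 - t/7 (p(Z, t) = -(1*t + 3)/7 = -(t + 3)/7 = -(3 + t)/7 = -3/7 - t/7)
(L*(-3))*p(-4, d(3)) = (-90*(-3))*(-3/7 - ⅐*(-2)) = 270*(-3/7 + 2/7) = 270*(-⅐) = -270/7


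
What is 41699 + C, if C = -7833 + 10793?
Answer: 44659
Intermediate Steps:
C = 2960
41699 + C = 41699 + 2960 = 44659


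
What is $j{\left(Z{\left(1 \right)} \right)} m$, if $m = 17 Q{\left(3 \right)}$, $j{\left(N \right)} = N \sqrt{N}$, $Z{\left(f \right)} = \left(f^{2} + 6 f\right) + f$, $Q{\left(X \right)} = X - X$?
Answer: $0$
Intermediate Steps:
$Q{\left(X \right)} = 0$
$Z{\left(f \right)} = f^{2} + 7 f$
$j{\left(N \right)} = N^{\frac{3}{2}}$
$m = 0$ ($m = 17 \cdot 0 = 0$)
$j{\left(Z{\left(1 \right)} \right)} m = \left(1 \left(7 + 1\right)\right)^{\frac{3}{2}} \cdot 0 = \left(1 \cdot 8\right)^{\frac{3}{2}} \cdot 0 = 8^{\frac{3}{2}} \cdot 0 = 16 \sqrt{2} \cdot 0 = 0$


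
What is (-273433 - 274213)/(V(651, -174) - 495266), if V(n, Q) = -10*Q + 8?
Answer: 273823/246759 ≈ 1.1097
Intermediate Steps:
V(n, Q) = 8 - 10*Q
(-273433 - 274213)/(V(651, -174) - 495266) = (-273433 - 274213)/((8 - 10*(-174)) - 495266) = -547646/((8 + 1740) - 495266) = -547646/(1748 - 495266) = -547646/(-493518) = -547646*(-1/493518) = 273823/246759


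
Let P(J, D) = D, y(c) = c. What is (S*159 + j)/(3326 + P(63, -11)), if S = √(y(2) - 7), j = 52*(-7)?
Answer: -28/255 + 53*I*√5/1105 ≈ -0.1098 + 0.10725*I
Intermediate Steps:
j = -364
S = I*√5 (S = √(2 - 7) = √(-5) = I*√5 ≈ 2.2361*I)
(S*159 + j)/(3326 + P(63, -11)) = ((I*√5)*159 - 364)/(3326 - 11) = (159*I*√5 - 364)/3315 = (-364 + 159*I*√5)*(1/3315) = -28/255 + 53*I*√5/1105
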